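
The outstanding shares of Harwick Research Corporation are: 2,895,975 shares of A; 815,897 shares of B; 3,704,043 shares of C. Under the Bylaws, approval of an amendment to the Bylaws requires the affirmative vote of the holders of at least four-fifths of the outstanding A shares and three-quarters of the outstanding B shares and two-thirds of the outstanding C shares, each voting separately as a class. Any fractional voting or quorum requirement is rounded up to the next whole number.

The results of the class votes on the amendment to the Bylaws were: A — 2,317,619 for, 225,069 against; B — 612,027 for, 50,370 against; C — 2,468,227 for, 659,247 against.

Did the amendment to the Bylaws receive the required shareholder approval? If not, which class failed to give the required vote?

A: 4/5 of 2895975 = 2316780; 2,316,780 required, 2,317,619 in favor — approved.
B: 3/4 of 815897 = 611922.75, rounded up to 611923; 611,923 required, 612,027 in favor — approved.
C: 2/3 of 3704043 = 2469362; 2,469,362 required, 2,468,227 in favor — not approved.

Not approved — the C shares did not give the required vote.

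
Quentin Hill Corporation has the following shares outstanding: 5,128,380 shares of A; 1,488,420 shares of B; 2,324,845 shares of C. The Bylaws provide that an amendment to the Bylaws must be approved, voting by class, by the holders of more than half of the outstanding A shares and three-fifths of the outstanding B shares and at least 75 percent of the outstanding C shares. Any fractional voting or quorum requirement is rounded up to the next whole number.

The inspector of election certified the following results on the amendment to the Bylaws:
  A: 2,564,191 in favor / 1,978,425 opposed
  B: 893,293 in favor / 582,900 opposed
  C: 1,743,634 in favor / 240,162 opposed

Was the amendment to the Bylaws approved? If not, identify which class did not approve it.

A: a majority of 5128380 is 2564191; 2,564,191 required, 2,564,191 in favor — approved.
B: 3/5 of 1488420 = 893052; 893,052 required, 893,293 in favor — approved.
C: 3/4 of 2324845 = 1743633.75, rounded up to 1743634; 1,743,634 required, 1,743,634 in favor — approved.

Approved — every class gave the required vote.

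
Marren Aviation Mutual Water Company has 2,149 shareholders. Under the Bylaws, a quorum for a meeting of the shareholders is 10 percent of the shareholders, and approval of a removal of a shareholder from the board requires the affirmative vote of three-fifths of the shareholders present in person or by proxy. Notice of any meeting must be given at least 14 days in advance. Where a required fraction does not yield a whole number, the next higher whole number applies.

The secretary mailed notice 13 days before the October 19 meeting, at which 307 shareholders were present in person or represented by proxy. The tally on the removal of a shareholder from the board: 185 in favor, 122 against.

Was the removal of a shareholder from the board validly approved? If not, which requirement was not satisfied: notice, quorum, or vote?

Invalid — notice requirement not satisfied.

Notice: 13 days given; 14 required. Not satisfied.
Quorum: 10% of 2,149 = 214.90, rounded up to 215; 307 present. Satisfied.
Vote: requires three-fifths of those present (307); 3/5 of 307 = 184.20, rounded up to 185, so 185 needed; 185 in favor. Satisfied.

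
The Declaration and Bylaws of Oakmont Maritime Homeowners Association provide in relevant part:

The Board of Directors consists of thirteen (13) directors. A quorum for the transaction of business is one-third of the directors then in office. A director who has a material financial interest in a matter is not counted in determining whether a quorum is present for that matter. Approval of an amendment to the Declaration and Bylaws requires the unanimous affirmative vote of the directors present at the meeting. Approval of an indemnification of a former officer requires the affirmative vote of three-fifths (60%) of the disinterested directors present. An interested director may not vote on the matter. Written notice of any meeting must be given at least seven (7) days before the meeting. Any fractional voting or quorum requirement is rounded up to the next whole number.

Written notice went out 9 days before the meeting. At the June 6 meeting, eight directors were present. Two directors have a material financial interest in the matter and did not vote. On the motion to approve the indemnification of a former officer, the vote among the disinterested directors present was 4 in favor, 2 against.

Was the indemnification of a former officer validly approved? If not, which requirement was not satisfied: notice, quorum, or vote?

Notice: 9 days given; 7 required (9 ≥ 7). Satisfied.
Quorum: 8 present, but the 2 interested directors do not count, leaving 6. Quorum is 5. Satisfied.
Vote: the indemnification of a former officer requires three-fifths of the disinterested directors present (8 − 2 = 6). 3/5 of 6 = 3.60, rounded up to 4, so 4 affirmative votes are needed; 4 voted in favor. Satisfied.

Valid — all requirements satisfied.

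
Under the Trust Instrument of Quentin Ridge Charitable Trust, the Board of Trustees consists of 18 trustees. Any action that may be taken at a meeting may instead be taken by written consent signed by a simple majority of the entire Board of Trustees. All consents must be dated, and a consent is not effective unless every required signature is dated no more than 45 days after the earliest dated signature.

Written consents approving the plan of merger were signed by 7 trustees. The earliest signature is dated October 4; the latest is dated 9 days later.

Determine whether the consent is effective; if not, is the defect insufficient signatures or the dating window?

Signatures required: a simple majority of 18 — a majority of 18 is 10, so 10 needed; 7 signed. Insufficient.
Dating window: the latest signature is 9 days after the earliest; the limit is 45 days. Within the window.

Not effective — insufficient signatures.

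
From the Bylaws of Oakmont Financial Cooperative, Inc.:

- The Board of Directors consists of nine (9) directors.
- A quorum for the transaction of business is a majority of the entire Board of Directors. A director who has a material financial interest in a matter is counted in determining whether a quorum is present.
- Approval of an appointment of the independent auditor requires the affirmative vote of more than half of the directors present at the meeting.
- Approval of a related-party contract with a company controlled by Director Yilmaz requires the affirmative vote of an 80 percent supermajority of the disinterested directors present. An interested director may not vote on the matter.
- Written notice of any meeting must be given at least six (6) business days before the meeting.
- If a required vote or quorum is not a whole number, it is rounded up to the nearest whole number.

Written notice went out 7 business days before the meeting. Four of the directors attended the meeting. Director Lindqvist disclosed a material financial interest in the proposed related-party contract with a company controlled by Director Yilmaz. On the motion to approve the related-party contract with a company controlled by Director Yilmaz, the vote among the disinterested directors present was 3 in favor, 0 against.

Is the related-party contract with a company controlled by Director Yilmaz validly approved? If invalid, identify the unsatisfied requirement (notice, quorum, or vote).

Notice: 7 business days given; 6 required (7 ≥ 6). Satisfied.
Quorum: 4 present (interested directors count toward quorum); quorum is 5. Not satisfied.
Vote: the related-party contract with a company controlled by Director Yilmaz requires four-fifths of the disinterested directors present (4 − 1 = 3). 4/5 of 3 = 2.40, rounded up to 3, so 3 affirmative votes are needed; 3 voted in favor. Satisfied. (Moot — without a quorum no business can be validly transacted.)

Invalid — quorum requirement not satisfied.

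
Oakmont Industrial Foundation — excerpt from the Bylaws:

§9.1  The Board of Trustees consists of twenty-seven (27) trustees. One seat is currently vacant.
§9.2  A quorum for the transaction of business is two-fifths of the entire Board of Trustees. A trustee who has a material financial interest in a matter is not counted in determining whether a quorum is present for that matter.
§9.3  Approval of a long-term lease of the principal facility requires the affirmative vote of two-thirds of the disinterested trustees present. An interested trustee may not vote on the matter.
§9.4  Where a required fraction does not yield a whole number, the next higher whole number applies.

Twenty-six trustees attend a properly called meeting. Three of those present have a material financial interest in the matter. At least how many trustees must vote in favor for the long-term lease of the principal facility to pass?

The long-term lease of the principal facility requires two-thirds of the disinterested trustees present (26 − 3 = 23).
2/3 of 23 = 15.33, rounded up to 16.

16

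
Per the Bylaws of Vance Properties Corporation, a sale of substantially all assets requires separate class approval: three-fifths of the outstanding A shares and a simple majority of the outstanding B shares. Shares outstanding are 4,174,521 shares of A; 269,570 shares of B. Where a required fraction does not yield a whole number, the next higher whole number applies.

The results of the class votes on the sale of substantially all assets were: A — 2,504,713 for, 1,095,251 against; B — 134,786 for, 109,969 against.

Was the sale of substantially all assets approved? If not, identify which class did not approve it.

A: 3/5 of 4174521 = 2504712.60, rounded up to 2504713; 2,504,713 required, 2,504,713 in favor — approved.
B: a majority of 269570 is 134786; 134,786 required, 134,786 in favor — approved.

Approved — every class gave the required vote.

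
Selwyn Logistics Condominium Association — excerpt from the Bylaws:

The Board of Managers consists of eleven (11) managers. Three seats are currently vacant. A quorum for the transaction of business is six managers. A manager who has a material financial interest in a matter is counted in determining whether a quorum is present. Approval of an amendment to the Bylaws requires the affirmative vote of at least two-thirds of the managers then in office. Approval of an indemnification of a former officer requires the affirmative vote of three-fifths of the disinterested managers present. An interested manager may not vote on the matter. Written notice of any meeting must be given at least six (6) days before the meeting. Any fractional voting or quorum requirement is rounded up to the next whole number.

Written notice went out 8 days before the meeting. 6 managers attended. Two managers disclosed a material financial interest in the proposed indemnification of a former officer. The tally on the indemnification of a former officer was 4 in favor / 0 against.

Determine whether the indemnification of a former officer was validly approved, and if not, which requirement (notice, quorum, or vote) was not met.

Valid — all requirements satisfied.

Notice: 8 days given; 6 required (8 ≥ 6). Satisfied.
Quorum: 6 present (interested managers count toward quorum); quorum is 6. Satisfied.
Vote: the indemnification of a former officer requires three-fifths of the disinterested managers present (6 − 2 = 4). 3/5 of 4 = 2.40, rounded up to 3, so 3 affirmative votes are needed; 4 voted in favor. Satisfied.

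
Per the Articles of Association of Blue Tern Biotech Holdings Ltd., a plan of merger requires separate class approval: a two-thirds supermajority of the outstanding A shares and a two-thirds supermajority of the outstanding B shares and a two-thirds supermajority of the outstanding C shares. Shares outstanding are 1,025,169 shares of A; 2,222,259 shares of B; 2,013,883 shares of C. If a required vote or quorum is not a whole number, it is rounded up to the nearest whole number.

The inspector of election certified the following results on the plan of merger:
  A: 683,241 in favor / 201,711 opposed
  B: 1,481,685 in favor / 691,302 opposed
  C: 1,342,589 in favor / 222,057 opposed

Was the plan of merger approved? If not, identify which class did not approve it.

A: 2/3 of 1025169 = 683446; 683,446 required, 683,241 in favor — not approved.
B: 2/3 of 2222259 = 1481506; 1,481,506 required, 1,481,685 in favor — approved.
C: 2/3 of 2013883 = 1342588.67, rounded up to 1342589; 1,342,589 required, 1,342,589 in favor — approved.

Not approved — the A shares did not give the required vote.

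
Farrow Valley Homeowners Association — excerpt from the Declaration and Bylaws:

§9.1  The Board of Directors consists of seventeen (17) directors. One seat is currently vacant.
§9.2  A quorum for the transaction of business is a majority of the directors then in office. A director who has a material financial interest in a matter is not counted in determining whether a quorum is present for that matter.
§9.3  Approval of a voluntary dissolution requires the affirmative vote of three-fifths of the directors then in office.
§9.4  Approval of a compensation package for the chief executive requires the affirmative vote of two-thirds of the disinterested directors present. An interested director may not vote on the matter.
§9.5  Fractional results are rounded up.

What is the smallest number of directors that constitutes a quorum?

A majority of 16 is 9.

9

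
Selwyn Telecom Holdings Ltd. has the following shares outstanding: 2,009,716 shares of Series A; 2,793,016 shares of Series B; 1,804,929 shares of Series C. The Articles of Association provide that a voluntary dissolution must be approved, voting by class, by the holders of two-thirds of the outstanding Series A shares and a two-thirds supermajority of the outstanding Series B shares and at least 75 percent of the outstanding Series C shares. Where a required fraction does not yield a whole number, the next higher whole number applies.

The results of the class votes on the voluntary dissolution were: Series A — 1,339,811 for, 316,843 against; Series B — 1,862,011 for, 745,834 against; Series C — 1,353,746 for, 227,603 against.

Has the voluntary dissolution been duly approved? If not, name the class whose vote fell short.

Approved — every class gave the required vote.

Series A: 2/3 of 2009716 = 1339810.67, rounded up to 1339811; 1,339,811 required, 1,339,811 in favor — approved.
Series B: 2/3 of 2793016 = 1862010.67, rounded up to 1862011; 1,862,011 required, 1,862,011 in favor — approved.
Series C: 3/4 of 1804929 = 1353696.75, rounded up to 1353697; 1,353,697 required, 1,353,746 in favor — approved.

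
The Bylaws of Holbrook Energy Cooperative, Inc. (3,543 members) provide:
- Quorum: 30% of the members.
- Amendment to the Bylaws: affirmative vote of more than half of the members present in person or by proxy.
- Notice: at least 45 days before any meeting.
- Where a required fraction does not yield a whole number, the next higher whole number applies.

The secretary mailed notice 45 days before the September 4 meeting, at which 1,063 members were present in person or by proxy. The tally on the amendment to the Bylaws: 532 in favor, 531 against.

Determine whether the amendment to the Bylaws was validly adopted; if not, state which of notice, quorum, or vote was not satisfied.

Notice: 45 days given; 45 required. Satisfied.
Quorum: 30% of 3,543 = 1,062.90, rounded up to 1,063; 1,063 present. Satisfied.
Vote: requires a majority of those present (1,063); a majority of 1063 is 532, so 532 needed; 532 in favor. Satisfied.

Valid — all requirements satisfied.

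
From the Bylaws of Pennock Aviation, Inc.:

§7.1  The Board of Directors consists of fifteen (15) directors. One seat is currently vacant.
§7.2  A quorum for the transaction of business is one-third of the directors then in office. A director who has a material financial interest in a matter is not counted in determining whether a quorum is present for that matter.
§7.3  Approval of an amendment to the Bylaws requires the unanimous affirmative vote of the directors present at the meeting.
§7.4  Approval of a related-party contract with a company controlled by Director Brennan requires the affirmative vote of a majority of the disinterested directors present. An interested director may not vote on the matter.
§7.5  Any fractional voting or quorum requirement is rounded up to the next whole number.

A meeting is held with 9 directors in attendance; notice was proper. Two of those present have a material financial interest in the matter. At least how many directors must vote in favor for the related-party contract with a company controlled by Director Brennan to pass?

4

The related-party contract with a company controlled by Director Brennan requires a majority of the disinterested directors present (9 − 2 = 7).
A majority of 7 is 4.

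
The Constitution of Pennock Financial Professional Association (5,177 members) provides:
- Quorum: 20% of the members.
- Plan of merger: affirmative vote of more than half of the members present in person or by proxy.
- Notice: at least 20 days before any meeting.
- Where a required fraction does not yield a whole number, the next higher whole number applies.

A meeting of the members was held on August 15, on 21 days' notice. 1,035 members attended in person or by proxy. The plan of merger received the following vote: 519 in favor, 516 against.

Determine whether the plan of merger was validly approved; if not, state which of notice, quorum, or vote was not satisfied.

Notice: 21 days given; 20 required. Satisfied.
Quorum: 20% of 5,177 = 1,035.40, rounded up to 1,036; 1,035 present. Not satisfied.
Vote: requires a majority of those present (1,035); a majority of 1035 is 518, so 518 needed; 519 in favor. Satisfied.

Invalid — quorum requirement not satisfied.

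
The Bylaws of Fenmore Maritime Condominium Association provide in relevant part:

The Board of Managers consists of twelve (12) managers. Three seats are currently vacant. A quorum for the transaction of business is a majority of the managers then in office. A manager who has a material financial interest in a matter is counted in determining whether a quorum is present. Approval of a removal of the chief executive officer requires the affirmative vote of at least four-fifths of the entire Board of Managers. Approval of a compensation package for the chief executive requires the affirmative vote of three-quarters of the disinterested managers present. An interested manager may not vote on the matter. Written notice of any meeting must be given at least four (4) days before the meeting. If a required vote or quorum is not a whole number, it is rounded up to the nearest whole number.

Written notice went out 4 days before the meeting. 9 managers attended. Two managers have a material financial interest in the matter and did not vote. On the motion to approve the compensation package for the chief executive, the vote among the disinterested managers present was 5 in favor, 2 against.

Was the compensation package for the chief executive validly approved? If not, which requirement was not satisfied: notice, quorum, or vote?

Invalid — vote requirement not satisfied.

Notice: 4 days given; 4 required (4 ≥ 4). Satisfied.
Quorum: 9 present (interested managers count toward quorum); quorum is 5. Satisfied.
Vote: the compensation package for the chief executive requires three-fourths of the disinterested managers present (9 − 2 = 7). 3/4 of 7 = 5.25, rounded up to 6, so 6 affirmative votes are needed; 5 voted in favor. Not satisfied.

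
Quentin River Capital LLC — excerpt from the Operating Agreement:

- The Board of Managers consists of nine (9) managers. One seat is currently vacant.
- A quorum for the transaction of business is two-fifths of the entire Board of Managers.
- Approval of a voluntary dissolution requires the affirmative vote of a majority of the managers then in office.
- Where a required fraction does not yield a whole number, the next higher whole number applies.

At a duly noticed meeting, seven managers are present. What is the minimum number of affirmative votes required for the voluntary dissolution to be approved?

5

The voluntary dissolution requires a majority of the managers then in office (8).
A majority of 8 is 5.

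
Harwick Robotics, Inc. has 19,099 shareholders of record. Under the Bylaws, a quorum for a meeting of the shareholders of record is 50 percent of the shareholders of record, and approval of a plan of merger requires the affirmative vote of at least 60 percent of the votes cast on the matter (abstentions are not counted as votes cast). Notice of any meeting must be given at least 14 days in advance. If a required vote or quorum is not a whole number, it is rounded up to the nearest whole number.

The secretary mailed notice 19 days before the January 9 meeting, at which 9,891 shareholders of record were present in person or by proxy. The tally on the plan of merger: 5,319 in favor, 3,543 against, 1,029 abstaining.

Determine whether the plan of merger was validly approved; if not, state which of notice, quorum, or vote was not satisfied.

Notice: 19 days given; 14 required. Satisfied.
Quorum: 50% of 19,099 = 9,549.50, rounded up to 9,550; 9,891 present. Satisfied.
Vote: requires three-fifths of the votes cast (9,891 − 1,029 abstaining = 8,862); 3/5 of 8862 = 5317.20, rounded up to 5318, so 5,318 needed; 5,319 in favor. Satisfied.

Valid — all requirements satisfied.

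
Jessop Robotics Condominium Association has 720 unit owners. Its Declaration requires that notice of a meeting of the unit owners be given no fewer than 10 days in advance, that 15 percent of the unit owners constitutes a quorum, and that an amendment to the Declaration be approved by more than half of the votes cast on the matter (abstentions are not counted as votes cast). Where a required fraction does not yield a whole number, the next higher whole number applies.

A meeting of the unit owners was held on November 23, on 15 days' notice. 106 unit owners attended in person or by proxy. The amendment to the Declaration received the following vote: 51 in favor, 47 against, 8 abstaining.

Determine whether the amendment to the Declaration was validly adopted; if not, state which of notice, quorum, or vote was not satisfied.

Notice: 15 days given; 10 required. Satisfied.
Quorum: 15% of 720 = 108; 106 present. Not satisfied.
Vote: requires a majority of the votes cast (106 − 8 abstaining = 98); a majority of 98 is 50, so 50 needed; 51 in favor. Satisfied.

Invalid — quorum requirement not satisfied.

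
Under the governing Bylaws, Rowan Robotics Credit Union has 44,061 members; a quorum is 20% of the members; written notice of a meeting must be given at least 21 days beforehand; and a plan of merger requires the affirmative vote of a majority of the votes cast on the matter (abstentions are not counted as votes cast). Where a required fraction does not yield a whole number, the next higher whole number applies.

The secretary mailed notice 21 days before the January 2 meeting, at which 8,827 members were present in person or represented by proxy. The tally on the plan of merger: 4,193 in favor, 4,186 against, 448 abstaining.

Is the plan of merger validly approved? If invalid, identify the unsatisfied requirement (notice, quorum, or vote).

Notice: 21 days given; 21 required. Satisfied.
Quorum: 20% of 44,061 = 8,812.20, rounded up to 8,813; 8,827 present. Satisfied.
Vote: requires a majority of the votes cast (8,827 − 448 abstaining = 8,379); a majority of 8379 is 4190, so 4,190 needed; 4,193 in favor. Satisfied.

Valid — all requirements satisfied.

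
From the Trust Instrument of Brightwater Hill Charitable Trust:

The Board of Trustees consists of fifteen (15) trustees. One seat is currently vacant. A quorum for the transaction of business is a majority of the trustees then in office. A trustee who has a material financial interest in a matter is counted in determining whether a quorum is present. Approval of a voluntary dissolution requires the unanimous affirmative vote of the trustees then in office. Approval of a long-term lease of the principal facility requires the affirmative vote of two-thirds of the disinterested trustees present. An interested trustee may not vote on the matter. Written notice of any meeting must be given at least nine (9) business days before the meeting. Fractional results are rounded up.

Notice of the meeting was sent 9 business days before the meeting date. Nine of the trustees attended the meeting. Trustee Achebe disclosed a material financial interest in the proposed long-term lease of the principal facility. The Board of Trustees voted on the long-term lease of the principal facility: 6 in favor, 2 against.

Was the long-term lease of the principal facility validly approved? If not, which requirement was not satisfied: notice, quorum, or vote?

Notice: 9 business days given; 9 required (9 ≥ 9). Satisfied.
Quorum: 9 present (interested trustees count toward quorum); quorum is 8. Satisfied.
Vote: the long-term lease of the principal facility requires two-thirds of the disinterested trustees present (9 − 1 = 8). 2/3 of 8 = 5.33, rounded up to 6, so 6 affirmative votes are needed; 6 voted in favor. Satisfied.

Valid — all requirements satisfied.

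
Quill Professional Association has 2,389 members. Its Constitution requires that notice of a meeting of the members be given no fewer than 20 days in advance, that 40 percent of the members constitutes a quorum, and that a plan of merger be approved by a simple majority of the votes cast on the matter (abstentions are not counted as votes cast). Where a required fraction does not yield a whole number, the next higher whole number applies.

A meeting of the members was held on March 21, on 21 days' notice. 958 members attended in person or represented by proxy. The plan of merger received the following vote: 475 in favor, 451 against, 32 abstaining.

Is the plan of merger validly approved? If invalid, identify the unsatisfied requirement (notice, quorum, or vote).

Notice: 21 days given; 20 required. Satisfied.
Quorum: 40% of 2,389 = 955.60, rounded up to 956; 958 present. Satisfied.
Vote: requires a majority of the votes cast (958 − 32 abstaining = 926); a majority of 926 is 464, so 464 needed; 475 in favor. Satisfied.

Valid — all requirements satisfied.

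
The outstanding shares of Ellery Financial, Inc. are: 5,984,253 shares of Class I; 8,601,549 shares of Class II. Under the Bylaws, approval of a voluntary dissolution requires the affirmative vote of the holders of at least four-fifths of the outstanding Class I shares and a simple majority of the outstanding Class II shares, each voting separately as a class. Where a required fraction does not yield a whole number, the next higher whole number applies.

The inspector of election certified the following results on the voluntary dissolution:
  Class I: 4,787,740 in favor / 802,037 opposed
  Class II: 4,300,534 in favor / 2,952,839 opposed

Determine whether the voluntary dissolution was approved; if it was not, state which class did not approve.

Not approved — the Class II shares did not give the required vote.

Class I: 4/5 of 5984253 = 4787402.40, rounded up to 4787403; 4,787,403 required, 4,787,740 in favor — approved.
Class II: a majority of 8601549 is 4300775; 4,300,775 required, 4,300,534 in favor — not approved.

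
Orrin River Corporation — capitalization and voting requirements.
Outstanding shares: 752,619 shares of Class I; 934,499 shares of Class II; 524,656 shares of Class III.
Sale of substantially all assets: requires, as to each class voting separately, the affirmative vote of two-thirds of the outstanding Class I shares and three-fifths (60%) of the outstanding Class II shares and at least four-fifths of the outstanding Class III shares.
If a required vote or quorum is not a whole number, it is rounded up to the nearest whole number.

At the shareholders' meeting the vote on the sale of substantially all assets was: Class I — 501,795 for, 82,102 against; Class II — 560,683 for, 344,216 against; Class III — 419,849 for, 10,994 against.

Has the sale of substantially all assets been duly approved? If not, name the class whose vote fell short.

Class I: 2/3 of 752619 = 501746; 501,746 required, 501,795 in favor — approved.
Class II: 3/5 of 934499 = 560699.40, rounded up to 560700; 560,700 required, 560,683 in favor — not approved.
Class III: 4/5 of 524656 = 419724.80, rounded up to 419725; 419,725 required, 419,849 in favor — approved.

Not approved — the Class II shares did not give the required vote.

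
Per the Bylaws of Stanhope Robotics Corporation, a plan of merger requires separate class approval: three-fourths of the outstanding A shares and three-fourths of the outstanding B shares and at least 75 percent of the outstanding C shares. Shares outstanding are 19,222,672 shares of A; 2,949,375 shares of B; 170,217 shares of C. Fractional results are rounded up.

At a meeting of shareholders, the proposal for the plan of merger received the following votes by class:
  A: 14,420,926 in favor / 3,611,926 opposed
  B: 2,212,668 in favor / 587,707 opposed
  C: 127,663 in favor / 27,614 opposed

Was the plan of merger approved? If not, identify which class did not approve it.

Approved — every class gave the required vote.

A: 3/4 of 19222672 = 14417004; 14,417,004 required, 14,420,926 in favor — approved.
B: 3/4 of 2949375 = 2212031.25, rounded up to 2212032; 2,212,032 required, 2,212,668 in favor — approved.
C: 3/4 of 170217 = 127662.75, rounded up to 127663; 127,663 required, 127,663 in favor — approved.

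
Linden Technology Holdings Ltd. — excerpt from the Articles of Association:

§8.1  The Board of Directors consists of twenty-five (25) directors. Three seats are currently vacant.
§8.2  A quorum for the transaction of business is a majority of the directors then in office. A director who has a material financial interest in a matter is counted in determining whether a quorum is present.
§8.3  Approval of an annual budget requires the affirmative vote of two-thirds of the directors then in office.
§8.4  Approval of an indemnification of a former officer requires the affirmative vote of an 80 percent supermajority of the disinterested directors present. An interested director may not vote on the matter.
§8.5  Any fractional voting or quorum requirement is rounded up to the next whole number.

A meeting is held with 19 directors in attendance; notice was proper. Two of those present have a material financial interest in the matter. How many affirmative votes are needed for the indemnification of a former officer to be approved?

14

The indemnification of a former officer requires four-fifths of the disinterested directors present (19 − 2 = 17).
4/5 of 17 = 13.60, rounded up to 14.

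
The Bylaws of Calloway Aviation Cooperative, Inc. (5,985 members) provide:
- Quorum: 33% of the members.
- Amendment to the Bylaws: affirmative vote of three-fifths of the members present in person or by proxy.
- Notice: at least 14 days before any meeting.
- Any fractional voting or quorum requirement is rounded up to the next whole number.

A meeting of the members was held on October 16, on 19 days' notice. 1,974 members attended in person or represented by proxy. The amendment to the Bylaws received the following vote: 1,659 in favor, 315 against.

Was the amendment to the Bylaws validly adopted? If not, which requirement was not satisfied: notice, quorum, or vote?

Notice: 19 days given; 14 required. Satisfied.
Quorum: 33% of 5,985 = 1,975.05, rounded up to 1,976; 1,974 present. Not satisfied.
Vote: requires three-fifths of those present (1,974); 3/5 of 1974 = 1184.40, rounded up to 1185, so 1,185 needed; 1,659 in favor. Satisfied.

Invalid — quorum requirement not satisfied.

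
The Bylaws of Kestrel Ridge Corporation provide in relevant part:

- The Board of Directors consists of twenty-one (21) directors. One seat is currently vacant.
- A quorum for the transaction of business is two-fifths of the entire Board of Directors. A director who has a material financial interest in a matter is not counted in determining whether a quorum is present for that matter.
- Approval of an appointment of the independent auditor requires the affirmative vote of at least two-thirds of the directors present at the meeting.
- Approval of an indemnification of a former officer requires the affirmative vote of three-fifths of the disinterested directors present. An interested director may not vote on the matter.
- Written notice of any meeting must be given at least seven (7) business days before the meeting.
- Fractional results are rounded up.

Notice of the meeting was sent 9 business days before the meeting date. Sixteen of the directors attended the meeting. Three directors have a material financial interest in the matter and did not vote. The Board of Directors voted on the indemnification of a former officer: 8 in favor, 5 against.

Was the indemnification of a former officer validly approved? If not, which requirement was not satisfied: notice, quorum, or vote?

Valid — all requirements satisfied.

Notice: 9 business days given; 7 required (9 ≥ 7). Satisfied.
Quorum: 16 present, but the 3 interested directors do not count, leaving 13. Quorum is 9. Satisfied.
Vote: the indemnification of a former officer requires three-fifths of the disinterested directors present (16 − 3 = 13). 3/5 of 13 = 7.80, rounded up to 8, so 8 affirmative votes are needed; 8 voted in favor. Satisfied.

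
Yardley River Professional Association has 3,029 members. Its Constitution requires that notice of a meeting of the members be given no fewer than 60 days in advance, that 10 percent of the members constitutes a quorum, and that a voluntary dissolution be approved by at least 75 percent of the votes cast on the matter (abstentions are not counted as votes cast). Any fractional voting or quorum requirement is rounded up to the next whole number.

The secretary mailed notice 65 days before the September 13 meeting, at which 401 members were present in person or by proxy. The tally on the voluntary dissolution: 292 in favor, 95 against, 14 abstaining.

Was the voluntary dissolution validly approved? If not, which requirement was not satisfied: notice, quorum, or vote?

Notice: 65 days given; 60 required. Satisfied.
Quorum: 10% of 3,029 = 302.90, rounded up to 303; 401 present. Satisfied.
Vote: requires three-fourths of the votes cast (401 − 14 abstaining = 387); 3/4 of 387 = 290.25, rounded up to 291, so 291 needed; 292 in favor. Satisfied.

Valid — all requirements satisfied.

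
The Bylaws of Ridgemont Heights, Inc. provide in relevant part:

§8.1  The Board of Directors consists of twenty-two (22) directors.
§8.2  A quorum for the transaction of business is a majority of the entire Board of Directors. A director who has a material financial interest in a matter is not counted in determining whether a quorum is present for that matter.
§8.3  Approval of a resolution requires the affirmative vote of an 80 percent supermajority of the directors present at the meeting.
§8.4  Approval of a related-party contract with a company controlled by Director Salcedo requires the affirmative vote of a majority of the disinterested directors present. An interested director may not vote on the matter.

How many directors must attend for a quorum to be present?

12

A majority of 22 is 12.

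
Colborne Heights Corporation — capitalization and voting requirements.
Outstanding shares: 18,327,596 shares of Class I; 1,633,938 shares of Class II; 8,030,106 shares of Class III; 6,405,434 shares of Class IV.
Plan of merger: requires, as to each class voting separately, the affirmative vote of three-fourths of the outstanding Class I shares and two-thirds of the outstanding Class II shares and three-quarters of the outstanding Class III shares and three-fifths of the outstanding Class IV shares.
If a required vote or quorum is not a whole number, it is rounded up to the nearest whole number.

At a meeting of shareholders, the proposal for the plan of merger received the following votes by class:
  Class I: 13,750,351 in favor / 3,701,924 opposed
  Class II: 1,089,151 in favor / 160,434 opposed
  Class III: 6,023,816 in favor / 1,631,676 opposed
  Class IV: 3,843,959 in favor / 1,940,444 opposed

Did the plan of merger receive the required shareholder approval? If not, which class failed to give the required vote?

Class I: 3/4 of 18327596 = 13745697; 13,745,697 required, 13,750,351 in favor — approved.
Class II: 2/3 of 1633938 = 1089292; 1,089,292 required, 1,089,151 in favor — not approved.
Class III: 3/4 of 8030106 = 6022579.50, rounded up to 6022580; 6,022,580 required, 6,023,816 in favor — approved.
Class IV: 3/5 of 6405434 = 3843260.40, rounded up to 3843261; 3,843,261 required, 3,843,959 in favor — approved.

Not approved — the Class II shares did not give the required vote.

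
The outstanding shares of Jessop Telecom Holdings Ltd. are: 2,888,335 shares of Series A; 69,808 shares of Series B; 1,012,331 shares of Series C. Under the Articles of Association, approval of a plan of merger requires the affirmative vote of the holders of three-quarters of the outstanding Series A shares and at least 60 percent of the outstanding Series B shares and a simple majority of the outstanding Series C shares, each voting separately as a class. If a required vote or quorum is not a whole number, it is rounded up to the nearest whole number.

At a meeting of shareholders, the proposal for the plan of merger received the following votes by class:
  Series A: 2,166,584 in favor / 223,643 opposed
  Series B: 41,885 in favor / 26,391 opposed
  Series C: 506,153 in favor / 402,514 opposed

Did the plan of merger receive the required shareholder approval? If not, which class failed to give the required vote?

Series A: 3/4 of 2888335 = 2166251.25, rounded up to 2166252; 2,166,252 required, 2,166,584 in favor — approved.
Series B: 3/5 of 69808 = 41884.80, rounded up to 41885; 41,885 required, 41,885 in favor — approved.
Series C: a majority of 1012331 is 506166; 506,166 required, 506,153 in favor — not approved.

Not approved — the Series C shares did not give the required vote.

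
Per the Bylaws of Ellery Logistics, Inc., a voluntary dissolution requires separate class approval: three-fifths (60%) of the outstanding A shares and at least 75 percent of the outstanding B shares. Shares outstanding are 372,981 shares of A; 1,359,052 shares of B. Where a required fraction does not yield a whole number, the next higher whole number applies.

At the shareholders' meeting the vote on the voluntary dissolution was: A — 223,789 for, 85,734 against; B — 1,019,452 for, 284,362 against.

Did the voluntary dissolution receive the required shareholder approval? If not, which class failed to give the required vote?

A: 3/5 of 372981 = 223788.60, rounded up to 223789; 223,789 required, 223,789 in favor — approved.
B: 3/4 of 1359052 = 1019289; 1,019,289 required, 1,019,452 in favor — approved.

Approved — every class gave the required vote.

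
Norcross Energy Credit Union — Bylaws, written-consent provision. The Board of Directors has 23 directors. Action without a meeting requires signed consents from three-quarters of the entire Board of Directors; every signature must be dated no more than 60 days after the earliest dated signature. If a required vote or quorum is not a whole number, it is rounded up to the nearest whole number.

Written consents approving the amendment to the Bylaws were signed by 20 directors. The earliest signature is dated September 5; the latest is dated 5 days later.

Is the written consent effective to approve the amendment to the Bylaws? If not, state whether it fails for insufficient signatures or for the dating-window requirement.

Signatures required: three-quarters of 23 — 3/4 of 23 = 17.25, rounded up to 18, so 18 needed; 20 signed. Sufficient.
Dating window: the latest signature is 5 days after the earliest; the limit is 60 days. Within the window.

Effective — both the signature and dating-window requirements are satisfied.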